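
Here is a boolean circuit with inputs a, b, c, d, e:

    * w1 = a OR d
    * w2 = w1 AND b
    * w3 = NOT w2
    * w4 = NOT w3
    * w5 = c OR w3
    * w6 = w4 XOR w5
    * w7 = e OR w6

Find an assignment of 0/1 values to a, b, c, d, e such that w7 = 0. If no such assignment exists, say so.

a=1 b=1 c=1 d=0 e=0

w7 = e OR w6 must be 0, so both e = 0 and w6 = 0.
w6 = w4 XOR w5 must be 0, so w4 and w5 are equal.
Check with a=1 b=1 c=1 d=0 e=0:
w1 = a OR d = 1 OR 0 = 1
w2 = w1 AND b = 1 AND 1 = 1
w3 = NOT w2 = NOT 1 = 0
w4 = NOT w3 = NOT 0 = 1
w5 = c OR w3 = 1 OR 0 = 1
w6 = w4 XOR w5 = 1 XOR 1 = 0
w7 = e OR w6 = 0 OR 0 = 0
So w7 = 0 as required.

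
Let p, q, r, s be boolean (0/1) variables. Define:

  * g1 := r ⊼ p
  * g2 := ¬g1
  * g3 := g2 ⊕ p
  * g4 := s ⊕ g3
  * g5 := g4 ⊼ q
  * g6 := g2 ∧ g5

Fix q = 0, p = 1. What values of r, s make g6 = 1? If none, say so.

r=1, s=0

Check with q = 0, p = 1 and r=1, s=0:
g1 = r ⊼ p = 1 ⊼ 1 = 0
g2 = ¬g1 = ¬0 = 1
g3 = g2 ⊕ p = 1 ⊕ 1 = 0
g4 = s ⊕ g3 = 0 ⊕ 0 = 0
g5 = g4 ⊼ q = 0 ⊼ 0 = 1
g6 = g2 ∧ g5 = 1 ∧ 1 = 1
So g6 = 1.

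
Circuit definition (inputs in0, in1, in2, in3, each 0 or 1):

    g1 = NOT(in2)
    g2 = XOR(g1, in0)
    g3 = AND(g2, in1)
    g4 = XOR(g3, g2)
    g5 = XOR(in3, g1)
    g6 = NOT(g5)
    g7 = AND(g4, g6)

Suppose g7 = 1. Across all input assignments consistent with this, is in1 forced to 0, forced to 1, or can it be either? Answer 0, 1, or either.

g7 = AND(g4, g6) must be 1, so both g4 = 1 and g6 = 1.
Every assignment with g7 = 1 has in1 = 0; there are 2 such assignment(s).
  in0=0, in1=0, in2=0, in3=1
  in0=1, in1=0, in2=1, in3=0

0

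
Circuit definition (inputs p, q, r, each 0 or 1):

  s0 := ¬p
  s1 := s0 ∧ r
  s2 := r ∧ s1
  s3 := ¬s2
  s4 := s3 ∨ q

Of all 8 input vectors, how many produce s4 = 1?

s4 = s3 ∨ q must be 1, so at least one of s3, q is 1.
Enumerating the 8 input combinations, 7 give s4 = 1 and 1 give s4 = 0.

7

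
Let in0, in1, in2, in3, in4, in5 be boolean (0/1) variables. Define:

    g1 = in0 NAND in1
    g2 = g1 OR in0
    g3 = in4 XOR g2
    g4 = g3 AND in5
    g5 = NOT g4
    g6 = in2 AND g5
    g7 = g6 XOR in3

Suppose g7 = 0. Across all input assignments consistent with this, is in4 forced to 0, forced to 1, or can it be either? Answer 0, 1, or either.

Both values of in4 occur among assignments with g7 = 0:
  in4=0: in0=0, in1=0, in2=0, in3=0, in4=0, in5=0
  in4=1: in0=0, in1=0, in2=0, in3=0, in4=1, in5=0

either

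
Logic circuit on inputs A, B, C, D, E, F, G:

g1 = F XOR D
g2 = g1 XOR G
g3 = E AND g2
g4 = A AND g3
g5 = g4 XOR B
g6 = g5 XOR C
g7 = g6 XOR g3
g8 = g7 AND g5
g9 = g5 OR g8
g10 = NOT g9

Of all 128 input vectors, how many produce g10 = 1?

g10 = NOT g9 must be 1, so g9 = 0.
Enumerating the 128 input combinations, 64 give g10 = 1 and 64 give g10 = 0.

64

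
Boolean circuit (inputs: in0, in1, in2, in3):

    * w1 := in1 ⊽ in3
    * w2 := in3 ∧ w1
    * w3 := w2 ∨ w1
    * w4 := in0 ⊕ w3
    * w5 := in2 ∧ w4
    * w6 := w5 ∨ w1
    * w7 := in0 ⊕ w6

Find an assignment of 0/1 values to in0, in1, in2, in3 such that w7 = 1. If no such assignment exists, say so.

w7 = in0 ⊕ w6 must be 1, so in0 and w6 differ.
Check with in0=1, in1=0, in2=0, in3=1:
w1 = in1 ⊽ in3 = 0 ⊽ 1 = 0
w2 = in3 ∧ w1 = 1 ∧ 0 = 0
w3 = w2 ∨ w1 = 0 ∨ 0 = 0
w4 = in0 ⊕ w3 = 1 ⊕ 0 = 1
w5 = in2 ∧ w4 = 0 ∧ 1 = 0
w6 = w5 ∨ w1 = 0 ∨ 0 = 0
w7 = in0 ⊕ w6 = 1 ⊕ 0 = 1
So w7 = 1 as required.

in0=1, in1=0, in2=0, in3=1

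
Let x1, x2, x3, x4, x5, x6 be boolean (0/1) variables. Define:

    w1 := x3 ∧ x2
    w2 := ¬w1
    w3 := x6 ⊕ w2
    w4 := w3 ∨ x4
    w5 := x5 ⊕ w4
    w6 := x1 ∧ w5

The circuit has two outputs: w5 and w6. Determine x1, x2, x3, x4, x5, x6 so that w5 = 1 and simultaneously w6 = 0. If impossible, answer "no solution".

Check with x1=0 x2=0 x3=1 x4=0 x5=0 x6=0:
w1 = x3 ∧ x2 = 1 ∧ 0 = 0
w2 = ¬w1 = ¬0 = 1
w3 = x6 ⊕ w2 = 0 ⊕ 1 = 1
w4 = w3 ∨ x4 = 1 ∨ 0 = 1
w5 = x5 ⊕ w4 = 0 ⊕ 1 = 1
w6 = x1 ∧ w5 = 0 ∧ 1 = 0
So w5 = 1 and w6 = 0.

x1=0 x2=0 x3=1 x4=0 x5=0 x6=0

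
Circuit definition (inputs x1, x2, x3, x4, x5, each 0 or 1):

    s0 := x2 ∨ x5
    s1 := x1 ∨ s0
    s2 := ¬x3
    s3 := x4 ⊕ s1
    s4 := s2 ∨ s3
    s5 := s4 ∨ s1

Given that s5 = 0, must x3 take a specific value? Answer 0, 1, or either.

1

s5 = s4 ∨ s1 must be 0, so both s4 = 0 and s1 = 0.
Every assignment with s5 = 0 has x3 = 1; there are 1 such assignment(s).
  x1=0, x2=0, x3=1, x4=0, x5=0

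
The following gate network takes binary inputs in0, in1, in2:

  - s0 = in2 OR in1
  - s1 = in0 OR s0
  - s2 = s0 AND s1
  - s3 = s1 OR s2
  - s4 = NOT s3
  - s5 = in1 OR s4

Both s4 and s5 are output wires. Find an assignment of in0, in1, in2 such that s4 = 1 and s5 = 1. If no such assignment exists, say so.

Check with in0=0, in1=0, in2=0:
s0 = in2 OR in1 = 0 OR 0 = 0
s1 = in0 OR s0 = 0 OR 0 = 0
s2 = s0 AND s1 = 0 AND 0 = 0
s3 = s1 OR s2 = 0 OR 0 = 0
s4 = NOT s3 = NOT 0 = 1
s5 = in1 OR s4 = 0 OR 1 = 1
So s4 = 1 and s5 = 1.

in0=0, in1=0, in2=0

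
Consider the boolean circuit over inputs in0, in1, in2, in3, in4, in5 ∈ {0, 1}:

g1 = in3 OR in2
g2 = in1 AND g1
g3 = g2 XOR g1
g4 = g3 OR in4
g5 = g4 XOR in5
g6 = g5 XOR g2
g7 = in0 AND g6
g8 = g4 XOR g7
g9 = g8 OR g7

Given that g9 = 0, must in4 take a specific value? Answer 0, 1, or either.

0

g9 = g8 OR g7 must be 0, so both g8 = 0 and g7 = 0.
g8 = g4 XOR g7 must be 0, so g4 and g7 are equal.
Every assignment with g9 = 0 has in4 = 0; there are 15 such assignment(s).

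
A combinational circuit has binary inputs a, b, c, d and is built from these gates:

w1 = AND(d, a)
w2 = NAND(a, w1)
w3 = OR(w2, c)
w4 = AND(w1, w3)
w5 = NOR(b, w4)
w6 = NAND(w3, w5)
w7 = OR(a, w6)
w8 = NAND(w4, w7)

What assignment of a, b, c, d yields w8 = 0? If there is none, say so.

a=1 b=0 c=1 d=1

Check with a=1 b=0 c=1 d=1:
w1 = AND(d, a) = AND(1, 1) = 1
w2 = NAND(a, w1) = NAND(1, 1) = 0
w3 = OR(w2, c) = OR(0, 1) = 1
w4 = AND(w1, w3) = AND(1, 1) = 1
w5 = NOR(b, w4) = NOR(0, 1) = 0
w6 = NAND(w3, w5) = NAND(1, 0) = 1
w7 = OR(a, w6) = OR(1, 1) = 1
w8 = NAND(w4, w7) = NAND(1, 1) = 0
So w8 = 0 as required.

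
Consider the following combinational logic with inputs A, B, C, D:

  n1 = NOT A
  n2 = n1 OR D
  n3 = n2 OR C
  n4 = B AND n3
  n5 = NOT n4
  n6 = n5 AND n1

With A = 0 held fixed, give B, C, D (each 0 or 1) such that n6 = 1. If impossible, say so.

B=0 C=1 D=1

Check with A = 0 and B=0, C=1, D=1:
n1 = NOT A = NOT 0 = 1
n2 = n1 OR D = 1 OR 1 = 1
n3 = n2 OR C = 1 OR 1 = 1
n4 = B AND n3 = 0 AND 1 = 0
n5 = NOT n4 = NOT 0 = 1
n6 = n5 AND n1 = 1 AND 1 = 1
So n6 = 1.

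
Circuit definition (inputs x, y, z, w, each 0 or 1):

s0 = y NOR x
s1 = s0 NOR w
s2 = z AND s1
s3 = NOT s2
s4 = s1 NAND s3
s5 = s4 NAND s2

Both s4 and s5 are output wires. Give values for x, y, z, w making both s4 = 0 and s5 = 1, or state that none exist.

x=1, y=0, z=0, w=0

Check with x=1, y=0, z=0, w=0:
s0 = y NOR x = 0 NOR 1 = 0
s1 = s0 NOR w = 0 NOR 0 = 1
s2 = z AND s1 = 0 AND 1 = 0
s3 = NOT s2 = NOT 0 = 1
s4 = s1 NAND s3 = 1 NAND 1 = 0
s5 = s4 NAND s2 = 0 NAND 0 = 1
So s4 = 0 and s5 = 1.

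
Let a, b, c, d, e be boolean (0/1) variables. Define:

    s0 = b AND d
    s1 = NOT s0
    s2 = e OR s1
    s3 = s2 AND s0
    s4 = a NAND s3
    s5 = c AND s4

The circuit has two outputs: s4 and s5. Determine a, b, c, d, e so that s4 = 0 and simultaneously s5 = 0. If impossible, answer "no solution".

a=1 b=1 c=1 d=1 e=1

Check with a=1 b=1 c=1 d=1 e=1:
s0 = b AND d = 1 AND 1 = 1
s1 = NOT s0 = NOT 1 = 0
s2 = e OR s1 = 1 OR 0 = 1
s3 = s2 AND s0 = 1 AND 1 = 1
s4 = a NAND s3 = 1 NAND 1 = 0
s5 = c AND s4 = 1 AND 0 = 0
So s4 = 0 and s5 = 0.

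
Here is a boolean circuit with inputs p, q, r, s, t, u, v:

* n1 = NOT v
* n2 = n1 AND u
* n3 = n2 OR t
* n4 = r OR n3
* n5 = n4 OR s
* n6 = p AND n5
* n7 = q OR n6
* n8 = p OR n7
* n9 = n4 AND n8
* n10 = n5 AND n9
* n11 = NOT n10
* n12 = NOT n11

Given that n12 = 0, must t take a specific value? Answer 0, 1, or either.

Both values of t occur among assignments with n12 = 0:
  t=0: p=0, q=0, r=0, s=0, t=0, u=0, v=0
  t=1: p=0, q=0, r=0, s=0, t=1, u=0, v=0

either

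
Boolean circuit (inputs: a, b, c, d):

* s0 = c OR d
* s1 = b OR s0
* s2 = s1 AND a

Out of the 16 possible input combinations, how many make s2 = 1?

s2 = s1 AND a must be 1, so both s1 = 1 and a = 1.
s1 = b OR s0 must be 1, so at least one of b, s0 is 1.
Enumerating the 16 input combinations, 7 give s2 = 1 and 9 give s2 = 0.

7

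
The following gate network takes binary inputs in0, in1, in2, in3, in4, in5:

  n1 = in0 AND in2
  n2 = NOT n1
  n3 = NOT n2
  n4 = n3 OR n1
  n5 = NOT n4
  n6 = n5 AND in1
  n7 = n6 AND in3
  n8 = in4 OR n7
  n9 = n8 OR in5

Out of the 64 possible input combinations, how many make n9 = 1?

51

n9 = n8 OR in5 must be 1, so at least one of n8, in5 is 1.
Enumerating the 64 input combinations, 51 give n9 = 1 and 13 give n9 = 0.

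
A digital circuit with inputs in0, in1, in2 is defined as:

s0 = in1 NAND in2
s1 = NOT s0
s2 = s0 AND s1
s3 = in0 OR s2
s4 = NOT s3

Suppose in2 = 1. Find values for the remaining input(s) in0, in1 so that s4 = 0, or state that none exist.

s4 = NOT s3 must be 0, so s3 = 1.
s3 = in0 OR s2 must be 1, so at least one of in0, s2 is 1.
Check with in2 = 1 and in0=1, in1=1:
s0 = in1 NAND in2 = 1 NAND 1 = 0
s1 = NOT s0 = NOT 0 = 1
s2 = s0 AND s1 = 0 AND 1 = 0
s3 = in0 OR s2 = 1 OR 0 = 1
s4 = NOT s3 = NOT 1 = 0
So s4 = 0.

in0=1, in1=1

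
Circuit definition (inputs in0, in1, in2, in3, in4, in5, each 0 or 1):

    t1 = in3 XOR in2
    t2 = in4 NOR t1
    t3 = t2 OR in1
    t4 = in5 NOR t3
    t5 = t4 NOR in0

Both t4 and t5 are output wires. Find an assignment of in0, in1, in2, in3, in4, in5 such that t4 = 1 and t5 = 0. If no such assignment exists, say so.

in0=0, in1=0, in2=1, in3=0, in4=1, in5=0

Check with in0=0, in1=0, in2=1, in3=0, in4=1, in5=0:
t1 = in3 XOR in2 = 0 XOR 1 = 1
t2 = in4 NOR t1 = 1 NOR 1 = 0
t3 = t2 OR in1 = 0 OR 0 = 0
t4 = in5 NOR t3 = 0 NOR 0 = 1
t5 = t4 NOR in0 = 1 NOR 0 = 0
So t4 = 1 and t5 = 0.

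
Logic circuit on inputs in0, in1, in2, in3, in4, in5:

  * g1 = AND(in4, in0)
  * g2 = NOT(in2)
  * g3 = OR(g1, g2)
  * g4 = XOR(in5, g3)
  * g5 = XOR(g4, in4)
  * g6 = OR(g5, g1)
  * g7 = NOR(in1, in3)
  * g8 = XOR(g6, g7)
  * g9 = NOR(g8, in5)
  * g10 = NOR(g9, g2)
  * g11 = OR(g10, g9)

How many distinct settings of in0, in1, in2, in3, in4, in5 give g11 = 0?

g11 = OR(g10, g9) must be 0, so both g10 = 0 and g9 = 0.
Enumerating the 64 input combinations, 26 give g11 = 0 and 38 give g11 = 1.

26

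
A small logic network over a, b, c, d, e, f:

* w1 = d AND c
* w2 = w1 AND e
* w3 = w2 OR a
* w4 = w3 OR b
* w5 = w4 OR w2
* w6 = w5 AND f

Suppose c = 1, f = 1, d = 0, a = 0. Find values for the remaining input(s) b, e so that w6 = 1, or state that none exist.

w6 = w5 AND f must be 1, so both w5 = 1 and f = 1.
w5 = w4 OR w2 must be 1, so at least one of w4, w2 is 1.
Check with c = 1, f = 1, d = 0, a = 0 and b=1, e=0:
w1 = d AND c = 0 AND 1 = 0
w2 = w1 AND e = 0 AND 0 = 0
w3 = w2 OR a = 0 OR 0 = 0
w4 = w3 OR b = 0 OR 1 = 1
w5 = w4 OR w2 = 1 OR 0 = 1
w6 = w5 AND f = 1 AND 1 = 1
So w6 = 1.

b=1, e=0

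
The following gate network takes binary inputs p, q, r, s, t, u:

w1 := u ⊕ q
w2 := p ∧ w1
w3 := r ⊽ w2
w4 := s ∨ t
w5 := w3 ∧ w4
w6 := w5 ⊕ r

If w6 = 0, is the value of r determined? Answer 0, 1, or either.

w6 = w5 ⊕ r must be 0, so w5 and r are equal.
Every assignment with w6 = 0 has r = 0; there are 14 such assignment(s).

0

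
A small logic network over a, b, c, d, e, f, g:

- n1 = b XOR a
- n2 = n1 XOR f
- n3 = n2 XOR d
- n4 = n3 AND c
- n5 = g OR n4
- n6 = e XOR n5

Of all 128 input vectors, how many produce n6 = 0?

n6 = e XOR n5 must be 0, so e and n5 are equal.
Enumerating the 128 input combinations, 64 give n6 = 0 and 64 give n6 = 1.

64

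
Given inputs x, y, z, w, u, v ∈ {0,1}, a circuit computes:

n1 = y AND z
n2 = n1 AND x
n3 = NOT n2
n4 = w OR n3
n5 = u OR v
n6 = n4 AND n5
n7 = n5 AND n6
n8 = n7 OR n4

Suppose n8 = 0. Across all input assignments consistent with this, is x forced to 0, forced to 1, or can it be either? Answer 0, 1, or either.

n8 = n7 OR n4 must be 0, so both n7 = 0 and n4 = 0.
n7 = n5 AND n6 must be 0, so at least one of n5, n6 is 0.
Every assignment with n8 = 0 has x = 1; there are 4 such assignment(s).
  x=1, y=1, z=1, w=0, u=0, v=0
  x=1, y=1, z=1, w=0, u=0, v=1
  x=1, y=1, z=1, w=0, u=1, v=0
  x=1, y=1, z=1, w=0, u=1, v=1

1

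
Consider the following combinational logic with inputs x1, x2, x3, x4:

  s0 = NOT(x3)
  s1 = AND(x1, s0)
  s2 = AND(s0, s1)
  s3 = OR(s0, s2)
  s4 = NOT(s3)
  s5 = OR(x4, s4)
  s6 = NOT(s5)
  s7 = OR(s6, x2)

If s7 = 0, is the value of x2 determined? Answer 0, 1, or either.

s7 = OR(s6, x2) must be 0, so both s6 = 0 and x2 = 0.
s6 = NOT(s5) must be 0, so s5 = 1.
Every assignment with s7 = 0 has x2 = 0; there are 6 such assignment(s).

0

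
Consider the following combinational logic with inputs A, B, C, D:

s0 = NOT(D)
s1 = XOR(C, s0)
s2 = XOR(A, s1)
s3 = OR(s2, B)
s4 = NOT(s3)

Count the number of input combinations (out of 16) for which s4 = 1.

s4 = NOT(s3) must be 1, so s3 = 0.
s3 = OR(s2, B) must be 0, so both s2 = 0 and B = 0.
Satisfying assignments:
  A=0, B=0, C=0, D=1
  A=0, B=0, C=1, D=0
  A=1, B=0, C=0, D=0
  A=1, B=0, C=1, D=1

4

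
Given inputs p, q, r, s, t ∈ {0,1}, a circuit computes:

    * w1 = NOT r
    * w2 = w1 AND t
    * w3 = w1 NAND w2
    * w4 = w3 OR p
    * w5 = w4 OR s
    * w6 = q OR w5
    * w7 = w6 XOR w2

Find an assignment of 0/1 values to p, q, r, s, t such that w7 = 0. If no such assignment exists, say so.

p=0, q=1, r=0, s=0, t=1

w7 = w6 XOR w2 must be 0, so w6 and w2 are equal.
Check with p=0, q=1, r=0, s=0, t=1:
w1 = NOT r = NOT 0 = 1
w2 = w1 AND t = 1 AND 1 = 1
w3 = w1 NAND w2 = 1 NAND 1 = 0
w4 = w3 OR p = 0 OR 0 = 0
w5 = w4 OR s = 0 OR 0 = 0
w6 = q OR w5 = 1 OR 0 = 1
w7 = w6 XOR w2 = 1 XOR 1 = 0
So w7 = 0 as required.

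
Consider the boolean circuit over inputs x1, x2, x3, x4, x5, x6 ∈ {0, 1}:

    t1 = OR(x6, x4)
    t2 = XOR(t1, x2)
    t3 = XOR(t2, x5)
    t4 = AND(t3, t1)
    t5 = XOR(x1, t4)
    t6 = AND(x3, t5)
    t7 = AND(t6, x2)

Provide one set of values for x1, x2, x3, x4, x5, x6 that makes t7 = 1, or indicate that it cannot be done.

x1=1, x2=1, x3=1, x4=1, x5=0, x6=1

t7 = AND(t6, x2) must be 1, so both t6 = 1 and x2 = 1.
Check with x1=1, x2=1, x3=1, x4=1, x5=0, x6=1:
t1 = OR(x6, x4) = OR(1, 1) = 1
t2 = XOR(t1, x2) = XOR(1, 1) = 0
t3 = XOR(t2, x5) = XOR(0, 0) = 0
t4 = AND(t3, t1) = AND(0, 1) = 0
t5 = XOR(x1, t4) = XOR(1, 0) = 1
t6 = AND(x3, t5) = AND(1, 1) = 1
t7 = AND(t6, x2) = AND(1, 1) = 1
So t7 = 1 as required.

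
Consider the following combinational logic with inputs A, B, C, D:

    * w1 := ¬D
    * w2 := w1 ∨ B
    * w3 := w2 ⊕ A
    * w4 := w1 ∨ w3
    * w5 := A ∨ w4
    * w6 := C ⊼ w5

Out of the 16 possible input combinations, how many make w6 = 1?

w6 = C ⊼ w5 must be 1, so at least one of C, w5 is 0.
Enumerating the 16 input combinations, 9 give w6 = 1 and 7 give w6 = 0.

9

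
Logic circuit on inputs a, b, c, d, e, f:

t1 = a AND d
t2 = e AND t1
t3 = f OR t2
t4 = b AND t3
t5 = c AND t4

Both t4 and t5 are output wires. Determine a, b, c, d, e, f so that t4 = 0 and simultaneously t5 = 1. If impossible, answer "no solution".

no solution exists

Across all 64 input combinations, none give both t4 = 0 and t5 = 1.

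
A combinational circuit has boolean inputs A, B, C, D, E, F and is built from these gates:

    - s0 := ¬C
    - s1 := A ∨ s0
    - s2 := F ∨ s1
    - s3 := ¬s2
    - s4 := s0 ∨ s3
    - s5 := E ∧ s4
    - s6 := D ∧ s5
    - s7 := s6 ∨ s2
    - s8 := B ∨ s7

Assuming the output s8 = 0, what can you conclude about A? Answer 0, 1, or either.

s8 = B ∨ s7 must be 0, so both B = 0 and s7 = 0.
s7 = s6 ∨ s2 must be 0, so both s6 = 0 and s2 = 0.
s6 = D ∧ s5 must be 0, so at least one of D, s5 is 0.
Every assignment with s8 = 0 has A = 0; there are 3 such assignment(s).
  A=0, B=0, C=1, D=0, E=0, F=0
  A=0, B=0, C=1, D=0, E=1, F=0
  A=0, B=0, C=1, D=1, E=0, F=0

0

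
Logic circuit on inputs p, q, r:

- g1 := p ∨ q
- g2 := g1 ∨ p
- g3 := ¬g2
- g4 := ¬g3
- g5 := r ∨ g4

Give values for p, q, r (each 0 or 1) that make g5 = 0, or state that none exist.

Check with p=0, q=0, r=0:
g1 = p ∨ q = 0 ∨ 0 = 0
g2 = g1 ∨ p = 0 ∨ 0 = 0
g3 = ¬g2 = ¬0 = 1
g4 = ¬g3 = ¬1 = 0
g5 = r ∨ g4 = 0 ∨ 0 = 0
So g5 = 0 as required.

p=0, q=0, r=0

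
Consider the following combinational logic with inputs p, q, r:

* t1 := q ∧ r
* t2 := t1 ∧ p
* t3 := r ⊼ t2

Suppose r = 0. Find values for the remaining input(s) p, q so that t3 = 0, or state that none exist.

no solution exists

With r = 0 fixed, none of the 4 settings of p, q give t3 = 0.
For example, with p=0, q=0:
t1 = q ∧ r = 0 ∧ 0 = 0
t2 = t1 ∧ p = 0 ∧ 0 = 0
t3 = r ⊼ t2 = 0 ⊼ 0 = 1
giving t3 = 1 ≠ 0.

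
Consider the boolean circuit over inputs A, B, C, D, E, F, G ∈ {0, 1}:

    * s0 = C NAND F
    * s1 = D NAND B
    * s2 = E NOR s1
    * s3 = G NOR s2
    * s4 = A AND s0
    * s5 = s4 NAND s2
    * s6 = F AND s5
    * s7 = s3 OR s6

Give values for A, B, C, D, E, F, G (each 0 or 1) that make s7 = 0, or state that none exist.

A=1, B=0, C=0, D=1, E=0, F=0, G=1

s7 = s3 OR s6 must be 0, so both s3 = 0 and s6 = 0.
Check with A=1, B=0, C=0, D=1, E=0, F=0, G=1:
s0 = C NAND F = 0 NAND 0 = 1
s1 = D NAND B = 1 NAND 0 = 1
s2 = E NOR s1 = 0 NOR 1 = 0
s3 = G NOR s2 = 1 NOR 0 = 0
s4 = A AND s0 = 1 AND 1 = 1
s5 = s4 NAND s2 = 1 NAND 0 = 1
s6 = F AND s5 = 0 AND 1 = 0
s7 = s3 OR s6 = 0 OR 0 = 0
So s7 = 0 as required.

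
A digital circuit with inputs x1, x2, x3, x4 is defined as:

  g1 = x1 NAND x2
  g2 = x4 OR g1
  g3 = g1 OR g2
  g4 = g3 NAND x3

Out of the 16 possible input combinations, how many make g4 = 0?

g4 = g3 NAND x3 must be 0, so both g3 = 1 and x3 = 1.
Enumerating the 16 input combinations, 7 give g4 = 0 and 9 give g4 = 1.

7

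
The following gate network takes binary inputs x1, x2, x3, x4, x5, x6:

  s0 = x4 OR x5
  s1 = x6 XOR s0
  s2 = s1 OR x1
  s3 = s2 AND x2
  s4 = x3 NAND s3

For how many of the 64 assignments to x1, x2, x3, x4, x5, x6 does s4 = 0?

s4 = x3 NAND s3 must be 0, so both x3 = 1 and s3 = 1.
s3 = s2 AND x2 must be 1, so both s2 = 1 and x2 = 1.
s2 = s1 OR x1 must be 1, so at least one of s1, x1 is 1.
Enumerating the 64 input combinations, 12 give s4 = 0 and 52 give s4 = 1.

12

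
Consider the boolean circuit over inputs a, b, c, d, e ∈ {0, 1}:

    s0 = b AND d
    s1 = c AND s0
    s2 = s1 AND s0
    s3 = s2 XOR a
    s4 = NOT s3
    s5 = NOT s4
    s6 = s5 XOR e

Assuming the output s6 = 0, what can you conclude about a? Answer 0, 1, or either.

either

Both values of a occur among assignments with s6 = 0:
  a=0: a=0, b=0, c=0, d=0, e=0
  a=1: a=1, b=0, c=0, d=0, e=1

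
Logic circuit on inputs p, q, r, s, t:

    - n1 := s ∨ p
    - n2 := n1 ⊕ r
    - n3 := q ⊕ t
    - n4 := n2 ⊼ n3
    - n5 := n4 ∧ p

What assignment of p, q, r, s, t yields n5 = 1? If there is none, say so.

p=1, q=0, r=1, s=1, t=1

n5 = n4 ∧ p must be 1, so both n4 = 1 and p = 1.
Check with p=1, q=0, r=1, s=1, t=1:
n1 = s ∨ p = 1 ∨ 1 = 1
n2 = n1 ⊕ r = 1 ⊕ 1 = 0
n3 = q ⊕ t = 0 ⊕ 1 = 1
n4 = n2 ⊼ n3 = 0 ⊼ 1 = 1
n5 = n4 ∧ p = 1 ∧ 1 = 1
So n5 = 1 as required.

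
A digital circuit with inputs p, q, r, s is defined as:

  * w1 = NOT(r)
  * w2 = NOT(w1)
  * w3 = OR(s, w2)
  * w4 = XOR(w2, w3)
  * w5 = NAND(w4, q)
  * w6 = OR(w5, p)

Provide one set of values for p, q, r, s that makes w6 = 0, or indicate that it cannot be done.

p=0, q=1, r=0, s=1

w6 = OR(w5, p) must be 0, so both w5 = 0 and p = 0.
Check with p=0, q=1, r=0, s=1:
w1 = NOT(r) = NOT 0 = 1
w2 = NOT(w1) = NOT 1 = 0
w3 = OR(s, w2) = OR(1, 0) = 1
w4 = XOR(w2, w3) = XOR(0, 1) = 1
w5 = NAND(w4, q) = NAND(1, 1) = 0
w6 = OR(w5, p) = OR(0, 0) = 0
So w6 = 0 as required.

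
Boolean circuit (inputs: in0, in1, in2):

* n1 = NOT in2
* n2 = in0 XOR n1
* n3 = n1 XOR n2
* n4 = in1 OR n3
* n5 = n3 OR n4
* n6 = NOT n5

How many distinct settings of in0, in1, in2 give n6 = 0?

n6 = NOT n5 must be 0, so n5 = 1.
n5 = n3 OR n4 must be 1, so at least one of n3, n4 is 1.
Enumerating the 8 input combinations, 6 give n6 = 0 and 2 give n6 = 1.

6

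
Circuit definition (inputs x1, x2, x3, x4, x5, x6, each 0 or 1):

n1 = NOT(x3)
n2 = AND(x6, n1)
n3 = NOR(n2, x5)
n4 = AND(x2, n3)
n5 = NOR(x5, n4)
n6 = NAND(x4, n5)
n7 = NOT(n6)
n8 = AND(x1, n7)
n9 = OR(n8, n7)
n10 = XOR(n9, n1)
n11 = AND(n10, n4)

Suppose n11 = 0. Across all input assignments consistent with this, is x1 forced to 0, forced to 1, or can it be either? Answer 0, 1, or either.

either

Both values of x1 occur among assignments with n11 = 0:
  x1=0: x1=0, x2=0, x3=0, x4=0, x5=0, x6=0
  x1=1: x1=1, x2=0, x3=0, x4=0, x5=0, x6=0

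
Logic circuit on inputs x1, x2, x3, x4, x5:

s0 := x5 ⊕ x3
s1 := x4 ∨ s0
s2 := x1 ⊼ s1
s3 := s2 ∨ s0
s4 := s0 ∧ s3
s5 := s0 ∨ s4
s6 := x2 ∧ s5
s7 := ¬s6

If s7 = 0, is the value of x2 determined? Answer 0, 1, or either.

s7 = ¬s6 must be 0, so s6 = 1.
Every assignment with s7 = 0 has x2 = 1; there are 8 such assignment(s).

1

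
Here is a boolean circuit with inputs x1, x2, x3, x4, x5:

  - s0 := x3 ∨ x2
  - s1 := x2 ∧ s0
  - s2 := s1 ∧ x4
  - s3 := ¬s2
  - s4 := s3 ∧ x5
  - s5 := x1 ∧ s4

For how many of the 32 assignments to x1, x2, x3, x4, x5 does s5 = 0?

s5 = x1 ∧ s4 must be 0, so at least one of x1, s4 is 0.
Enumerating the 32 input combinations, 26 give s5 = 0 and 6 give s5 = 1.

26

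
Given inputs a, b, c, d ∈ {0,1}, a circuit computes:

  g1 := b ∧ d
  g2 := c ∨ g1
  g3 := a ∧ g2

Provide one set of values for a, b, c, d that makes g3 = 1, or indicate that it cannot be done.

a=1 b=1 c=0 d=1

g3 = a ∧ g2 must be 1, so both a = 1 and g2 = 1.
g2 = c ∨ g1 must be 1, so at least one of c, g1 is 1.
Check with a=1 b=1 c=0 d=1:
g1 = b ∧ d = 1 ∧ 1 = 1
g2 = c ∨ g1 = 0 ∨ 1 = 1
g3 = a ∧ g2 = 1 ∧ 1 = 1
So g3 = 1 as required.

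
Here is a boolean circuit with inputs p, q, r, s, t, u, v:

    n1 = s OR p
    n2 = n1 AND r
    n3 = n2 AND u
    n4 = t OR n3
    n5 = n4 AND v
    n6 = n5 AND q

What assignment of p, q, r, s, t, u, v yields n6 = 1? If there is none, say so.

p=1, q=1, r=0, s=0, t=1, u=0, v=1

n6 = n5 AND q must be 1, so both n5 = 1 and q = 1.
n5 = n4 AND v must be 1, so both n4 = 1 and v = 1.
Check with p=1, q=1, r=0, s=0, t=1, u=0, v=1:
n1 = s OR p = 0 OR 1 = 1
n2 = n1 AND r = 1 AND 0 = 0
n3 = n2 AND u = 0 AND 0 = 0
n4 = t OR n3 = 1 OR 0 = 1
n5 = n4 AND v = 1 AND 1 = 1
n6 = n5 AND q = 1 AND 1 = 1
So n6 = 1 as required.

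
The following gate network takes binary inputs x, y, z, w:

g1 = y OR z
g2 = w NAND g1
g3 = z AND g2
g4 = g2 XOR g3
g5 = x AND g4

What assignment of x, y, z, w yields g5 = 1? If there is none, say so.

Check with x=1, y=1, z=0, w=0:
g1 = y OR z = 1 OR 0 = 1
g2 = w NAND g1 = 0 NAND 1 = 1
g3 = z AND g2 = 0 AND 1 = 0
g4 = g2 XOR g3 = 1 XOR 0 = 1
g5 = x AND g4 = 1 AND 1 = 1
So g5 = 1 as required.

x=1, y=1, z=0, w=0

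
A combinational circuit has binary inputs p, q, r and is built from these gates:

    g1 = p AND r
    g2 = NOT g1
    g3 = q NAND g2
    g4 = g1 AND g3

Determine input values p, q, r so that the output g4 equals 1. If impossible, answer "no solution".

p=1, q=1, r=1

g4 = g1 AND g3 must be 1, so both g1 = 1 and g3 = 1.
g1 = p AND r must be 1, so both p = 1 and r = 1.
g3 = q NAND g2 must be 1, so at least one of q, g2 is 0.
Check with p=1, q=1, r=1:
g1 = p AND r = 1 AND 1 = 1
g2 = NOT g1 = NOT 1 = 0
g3 = q NAND g2 = 1 NAND 0 = 1
g4 = g1 AND g3 = 1 AND 1 = 1
So g4 = 1 as required.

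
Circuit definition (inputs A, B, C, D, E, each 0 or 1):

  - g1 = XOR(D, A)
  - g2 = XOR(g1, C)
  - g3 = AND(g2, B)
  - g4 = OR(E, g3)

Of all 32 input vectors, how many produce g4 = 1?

g4 = OR(E, g3) must be 1, so at least one of E, g3 is 1.
Enumerating the 32 input combinations, 20 give g4 = 1 and 12 give g4 = 0.

20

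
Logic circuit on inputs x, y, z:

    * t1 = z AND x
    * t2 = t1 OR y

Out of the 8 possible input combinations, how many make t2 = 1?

t2 = t1 OR y must be 1, so at least one of t1, y is 1.
Satisfying assignments:
  x=0, y=1, z=0
  x=0, y=1, z=1
  x=1, y=0, z=1
  x=1, y=1, z=0
  x=1, y=1, z=1

5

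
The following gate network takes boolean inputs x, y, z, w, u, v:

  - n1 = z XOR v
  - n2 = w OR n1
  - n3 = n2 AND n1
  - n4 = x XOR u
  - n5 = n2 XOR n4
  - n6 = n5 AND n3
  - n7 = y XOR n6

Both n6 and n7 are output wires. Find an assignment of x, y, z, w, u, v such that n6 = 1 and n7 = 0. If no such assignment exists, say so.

x=1 y=1 z=1 w=1 u=1 v=0

Check with x=1 y=1 z=1 w=1 u=1 v=0:
n1 = z XOR v = 1 XOR 0 = 1
n2 = w OR n1 = 1 OR 1 = 1
n3 = n2 AND n1 = 1 AND 1 = 1
n4 = x XOR u = 1 XOR 1 = 0
n5 = n2 XOR n4 = 1 XOR 0 = 1
n6 = n5 AND n3 = 1 AND 1 = 1
n7 = y XOR n6 = 1 XOR 1 = 0
So n6 = 1 and n7 = 0.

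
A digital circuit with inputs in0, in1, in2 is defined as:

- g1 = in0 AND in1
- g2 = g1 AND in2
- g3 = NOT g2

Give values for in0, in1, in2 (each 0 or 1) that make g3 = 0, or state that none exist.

g3 = NOT g2 must be 0, so g2 = 1.
g2 = g1 AND in2 must be 1, so both g1 = 1 and in2 = 1.
Check with in0=1, in1=1, in2=1:
g1 = in0 AND in1 = 1 AND 1 = 1
g2 = g1 AND in2 = 1 AND 1 = 1
g3 = NOT g2 = NOT 1 = 0
So g3 = 0 as required.

in0=1, in1=1, in2=1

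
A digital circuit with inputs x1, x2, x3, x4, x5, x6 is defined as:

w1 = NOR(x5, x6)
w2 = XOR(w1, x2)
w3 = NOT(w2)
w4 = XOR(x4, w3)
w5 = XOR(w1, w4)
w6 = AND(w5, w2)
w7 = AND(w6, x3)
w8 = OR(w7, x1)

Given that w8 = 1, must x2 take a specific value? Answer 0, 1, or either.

either

Both values of x2 occur among assignments with w8 = 1:
  x2=0: x1=0, x2=0, x3=1, x4=0, x5=0, x6=0
  x2=1: x1=0, x2=1, x3=1, x4=1, x5=0, x6=1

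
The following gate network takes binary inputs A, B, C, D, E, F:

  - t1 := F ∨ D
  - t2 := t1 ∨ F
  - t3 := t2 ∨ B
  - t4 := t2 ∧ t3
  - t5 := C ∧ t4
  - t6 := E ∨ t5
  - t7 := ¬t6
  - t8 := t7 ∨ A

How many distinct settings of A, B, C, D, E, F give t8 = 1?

t8 = t7 ∨ A must be 1, so at least one of t7, A is 1.
Enumerating the 64 input combinations, 42 give t8 = 1 and 22 give t8 = 0.

42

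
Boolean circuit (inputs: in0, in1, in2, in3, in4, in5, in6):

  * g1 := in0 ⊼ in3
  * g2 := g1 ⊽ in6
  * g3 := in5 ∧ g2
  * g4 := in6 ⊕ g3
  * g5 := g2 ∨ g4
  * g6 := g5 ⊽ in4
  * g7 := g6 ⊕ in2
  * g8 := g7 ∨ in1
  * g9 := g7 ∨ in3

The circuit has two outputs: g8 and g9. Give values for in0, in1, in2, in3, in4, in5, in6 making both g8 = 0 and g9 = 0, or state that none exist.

Check with in0=1 in1=0 in2=1 in3=0 in4=0 in5=0 in6=0:
g1 = in0 ⊼ in3 = 1 ⊼ 0 = 1
g2 = g1 ⊽ in6 = 1 ⊽ 0 = 0
g3 = in5 ∧ g2 = 0 ∧ 0 = 0
g4 = in6 ⊕ g3 = 0 ⊕ 0 = 0
g5 = g2 ∨ g4 = 0 ∨ 0 = 0
g6 = g5 ⊽ in4 = 0 ⊽ 0 = 1
g7 = g6 ⊕ in2 = 1 ⊕ 1 = 0
g8 = g7 ∨ in1 = 0 ∨ 0 = 0
g9 = g7 ∨ in3 = 0 ∨ 0 = 0
So g8 = 0 and g9 = 0.

in0=1 in1=0 in2=1 in3=0 in4=0 in5=0 in6=0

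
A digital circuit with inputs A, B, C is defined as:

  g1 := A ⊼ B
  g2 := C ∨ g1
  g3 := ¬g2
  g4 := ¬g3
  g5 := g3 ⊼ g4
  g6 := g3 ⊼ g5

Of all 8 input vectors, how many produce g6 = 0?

g6 = g3 ⊼ g5 must be 0, so both g3 = 1 and g5 = 1.
Satisfying assignments:
  A=1, B=1, C=0

1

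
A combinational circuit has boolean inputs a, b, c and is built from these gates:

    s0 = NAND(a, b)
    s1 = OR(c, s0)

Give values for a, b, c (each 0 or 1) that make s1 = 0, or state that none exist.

a=1 b=1 c=0

s1 = OR(c, s0) must be 0, so both c = 0 and s0 = 0.
s0 = NAND(a, b) must be 0, so both a = 1 and b = 1.
Check with a=1 b=1 c=0:
s0 = NAND(a, b) = NAND(1, 1) = 0
s1 = OR(c, s0) = OR(0, 0) = 0
So s1 = 0 as required.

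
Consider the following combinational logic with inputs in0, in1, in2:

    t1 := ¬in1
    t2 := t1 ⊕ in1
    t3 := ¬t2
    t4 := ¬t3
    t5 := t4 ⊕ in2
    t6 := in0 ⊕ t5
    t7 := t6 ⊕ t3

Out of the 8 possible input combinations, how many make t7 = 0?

t7 = t6 ⊕ t3 must be 0, so t6 and t3 are equal.
Satisfying assignments:
  in0=0, in1=0, in2=1
  in0=0, in1=1, in2=1
  in0=1, in1=0, in2=0
  in0=1, in1=1, in2=0

4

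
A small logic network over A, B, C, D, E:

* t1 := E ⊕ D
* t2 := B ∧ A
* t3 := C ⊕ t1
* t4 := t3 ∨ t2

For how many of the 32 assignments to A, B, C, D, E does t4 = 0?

t4 = t3 ∨ t2 must be 0, so both t3 = 0 and t2 = 0.
t3 = C ⊕ t1 must be 0, so C and t1 are equal.
t2 = B ∧ A must be 0, so at least one of B, A is 0.
Enumerating the 32 input combinations, 12 give t4 = 0 and 20 give t4 = 1.

12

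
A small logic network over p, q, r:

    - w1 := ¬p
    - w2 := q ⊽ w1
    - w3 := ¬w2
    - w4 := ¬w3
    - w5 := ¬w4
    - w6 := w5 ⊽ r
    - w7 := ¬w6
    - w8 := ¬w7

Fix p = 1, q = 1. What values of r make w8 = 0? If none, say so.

Check with p = 1, q = 1 and r=0:
w1 = ¬p = ¬1 = 0
w2 = q ⊽ w1 = 1 ⊽ 0 = 0
w3 = ¬w2 = ¬0 = 1
w4 = ¬w3 = ¬1 = 0
w5 = ¬w4 = ¬0 = 1
w6 = w5 ⊽ r = 1 ⊽ 0 = 0
w7 = ¬w6 = ¬0 = 1
w8 = ¬w7 = ¬1 = 0
So w8 = 0.

r=0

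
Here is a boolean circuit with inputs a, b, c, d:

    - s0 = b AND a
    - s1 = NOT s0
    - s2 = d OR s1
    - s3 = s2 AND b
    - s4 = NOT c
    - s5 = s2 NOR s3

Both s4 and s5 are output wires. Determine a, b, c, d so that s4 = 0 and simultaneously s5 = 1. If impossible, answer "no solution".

Check with a=1, b=1, c=1, d=0:
s0 = b AND a = 1 AND 1 = 1
s1 = NOT s0 = NOT 1 = 0
s2 = d OR s1 = 0 OR 0 = 0
s3 = s2 AND b = 0 AND 1 = 0
s4 = NOT c = NOT 1 = 0
s5 = s2 NOR s3 = 0 NOR 0 = 1
So s4 = 0 and s5 = 1.

a=1, b=1, c=1, d=0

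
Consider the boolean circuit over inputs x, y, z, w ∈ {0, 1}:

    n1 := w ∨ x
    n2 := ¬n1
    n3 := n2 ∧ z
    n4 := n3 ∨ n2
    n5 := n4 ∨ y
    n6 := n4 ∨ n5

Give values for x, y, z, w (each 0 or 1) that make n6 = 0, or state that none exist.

n6 = n4 ∨ n5 must be 0, so both n4 = 0 and n5 = 0.
n4 = n3 ∨ n2 must be 0, so both n3 = 0 and n2 = 0.
n5 = n4 ∨ y must be 0, so both n4 = 0 and y = 0.
Check with x=0, y=0, z=0, w=1:
n1 = w ∨ x = 1 ∨ 0 = 1
n2 = ¬n1 = ¬1 = 0
n3 = n2 ∧ z = 0 ∧ 0 = 0
n4 = n3 ∨ n2 = 0 ∨ 0 = 0
n5 = n4 ∨ y = 0 ∨ 0 = 0
n6 = n4 ∨ n5 = 0 ∨ 0 = 0
So n6 = 0 as required.

x=0, y=0, z=0, w=1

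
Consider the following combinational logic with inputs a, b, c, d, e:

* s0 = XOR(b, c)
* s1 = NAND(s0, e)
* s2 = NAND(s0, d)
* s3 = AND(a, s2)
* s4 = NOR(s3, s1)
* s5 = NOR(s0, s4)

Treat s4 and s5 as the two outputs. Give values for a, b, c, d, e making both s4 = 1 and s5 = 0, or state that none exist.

Check with a=0 b=0 c=1 d=0 e=1:
s0 = XOR(b, c) = XOR(0, 1) = 1
s1 = NAND(s0, e) = NAND(1, 1) = 0
s2 = NAND(s0, d) = NAND(1, 0) = 1
s3 = AND(a, s2) = AND(0, 1) = 0
s4 = NOR(s3, s1) = NOR(0, 0) = 1
s5 = NOR(s0, s4) = NOR(1, 1) = 0
So s4 = 1 and s5 = 0.

a=0 b=0 c=1 d=0 e=1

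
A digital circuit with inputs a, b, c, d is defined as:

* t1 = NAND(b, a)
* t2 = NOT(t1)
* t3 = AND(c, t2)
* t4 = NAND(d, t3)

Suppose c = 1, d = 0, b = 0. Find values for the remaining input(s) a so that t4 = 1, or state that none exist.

a=1

t4 = NAND(d, t3) must be 1, so at least one of d, t3 is 0.
Check with c = 1, d = 0, b = 0 and a=1:
t1 = NAND(b, a) = NAND(0, 1) = 1
t2 = NOT(t1) = NOT 1 = 0
t3 = AND(c, t2) = AND(1, 0) = 0
t4 = NAND(d, t3) = NAND(0, 0) = 1
So t4 = 1.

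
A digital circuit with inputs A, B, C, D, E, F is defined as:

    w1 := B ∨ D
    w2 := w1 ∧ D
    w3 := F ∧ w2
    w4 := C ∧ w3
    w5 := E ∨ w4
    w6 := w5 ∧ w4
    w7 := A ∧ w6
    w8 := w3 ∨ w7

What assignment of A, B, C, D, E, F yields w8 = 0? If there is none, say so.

A=1, B=1, C=1, D=0, E=0, F=1

w8 = w3 ∨ w7 must be 0, so both w3 = 0 and w7 = 0.
w3 = F ∧ w2 must be 0, so at least one of F, w2 is 0.
Check with A=1, B=1, C=1, D=0, E=0, F=1:
w1 = B ∨ D = 1 ∨ 0 = 1
w2 = w1 ∧ D = 1 ∧ 0 = 0
w3 = F ∧ w2 = 1 ∧ 0 = 0
w4 = C ∧ w3 = 1 ∧ 0 = 0
w5 = E ∨ w4 = 0 ∨ 0 = 0
w6 = w5 ∧ w4 = 0 ∧ 0 = 0
w7 = A ∧ w6 = 1 ∧ 0 = 0
w8 = w3 ∨ w7 = 0 ∨ 0 = 0
So w8 = 0 as required.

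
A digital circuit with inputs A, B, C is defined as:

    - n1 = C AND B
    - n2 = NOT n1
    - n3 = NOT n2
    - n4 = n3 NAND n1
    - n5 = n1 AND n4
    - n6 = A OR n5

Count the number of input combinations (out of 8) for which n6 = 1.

4

n6 = A OR n5 must be 1, so at least one of A, n5 is 1.
Satisfying assignments:
  A=1, B=0, C=0
  A=1, B=0, C=1
  A=1, B=1, C=0
  A=1, B=1, C=1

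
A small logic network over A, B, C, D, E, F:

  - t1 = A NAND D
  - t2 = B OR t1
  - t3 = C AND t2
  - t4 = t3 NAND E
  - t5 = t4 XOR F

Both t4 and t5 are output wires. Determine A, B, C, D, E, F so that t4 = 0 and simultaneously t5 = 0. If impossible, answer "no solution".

Check with A=0, B=0, C=1, D=1, E=1, F=0:
t1 = A NAND D = 0 NAND 1 = 1
t2 = B OR t1 = 0 OR 1 = 1
t3 = C AND t2 = 1 AND 1 = 1
t4 = t3 NAND E = 1 NAND 1 = 0
t5 = t4 XOR F = 0 XOR 0 = 0
So t4 = 0 and t5 = 0.

A=0, B=0, C=1, D=1, E=1, F=0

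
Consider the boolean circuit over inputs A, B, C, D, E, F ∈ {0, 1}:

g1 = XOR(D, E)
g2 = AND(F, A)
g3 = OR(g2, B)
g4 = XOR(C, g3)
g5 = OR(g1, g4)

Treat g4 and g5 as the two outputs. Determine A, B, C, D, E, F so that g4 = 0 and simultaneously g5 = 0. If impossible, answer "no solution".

Check with A=0 B=0 C=0 D=0 E=0 F=0:
g1 = XOR(D, E) = XOR(0, 0) = 0
g2 = AND(F, A) = AND(0, 0) = 0
g3 = OR(g2, B) = OR(0, 0) = 0
g4 = XOR(C, g3) = XOR(0, 0) = 0
g5 = OR(g1, g4) = OR(0, 0) = 0
So g4 = 0 and g5 = 0.

A=0 B=0 C=0 D=0 E=0 F=0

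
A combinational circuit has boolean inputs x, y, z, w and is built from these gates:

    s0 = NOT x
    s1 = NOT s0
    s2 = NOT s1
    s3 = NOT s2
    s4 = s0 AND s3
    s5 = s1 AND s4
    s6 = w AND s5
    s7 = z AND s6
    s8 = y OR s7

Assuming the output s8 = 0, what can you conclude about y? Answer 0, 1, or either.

0

s8 = y OR s7 must be 0, so both y = 0 and s7 = 0.
s7 = z AND s6 must be 0, so at least one of z, s6 is 0.
Every assignment with s8 = 0 has y = 0; there are 8 such assignment(s).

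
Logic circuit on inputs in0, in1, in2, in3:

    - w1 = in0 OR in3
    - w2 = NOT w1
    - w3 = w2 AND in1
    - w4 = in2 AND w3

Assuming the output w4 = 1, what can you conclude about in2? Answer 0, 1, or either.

1

w4 = in2 AND w3 must be 1, so both in2 = 1 and w3 = 1.
Every assignment with w4 = 1 has in2 = 1; there are 1 such assignment(s).
  in0=0, in1=1, in2=1, in3=0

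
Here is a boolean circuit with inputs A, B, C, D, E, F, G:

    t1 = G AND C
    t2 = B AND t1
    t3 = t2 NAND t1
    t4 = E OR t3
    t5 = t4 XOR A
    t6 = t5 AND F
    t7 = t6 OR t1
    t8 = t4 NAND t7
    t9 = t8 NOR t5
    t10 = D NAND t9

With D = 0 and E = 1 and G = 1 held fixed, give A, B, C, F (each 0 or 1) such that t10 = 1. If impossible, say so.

A=1, B=0, C=1, F=1

Check with D = 0 and E = 1 and G = 1 and A=1, B=0, C=1, F=1:
t1 = G AND C = 1 AND 1 = 1
t2 = B AND t1 = 0 AND 1 = 0
t3 = t2 NAND t1 = 0 NAND 1 = 1
t4 = E OR t3 = 1 OR 1 = 1
t5 = t4 XOR A = 1 XOR 1 = 0
t6 = t5 AND F = 0 AND 1 = 0
t7 = t6 OR t1 = 0 OR 1 = 1
t8 = t4 NAND t7 = 1 NAND 1 = 0
t9 = t8 NOR t5 = 0 NOR 0 = 1
t10 = D NAND t9 = 0 NAND 1 = 1
So t10 = 1.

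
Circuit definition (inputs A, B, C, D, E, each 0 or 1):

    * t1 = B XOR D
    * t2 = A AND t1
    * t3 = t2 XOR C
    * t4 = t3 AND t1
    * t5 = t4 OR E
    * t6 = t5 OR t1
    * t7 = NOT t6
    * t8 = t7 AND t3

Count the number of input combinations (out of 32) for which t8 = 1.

4

t8 = t7 AND t3 must be 1, so both t7 = 1 and t3 = 1.
Satisfying assignments:
  A=0, B=0, C=1, D=0, E=0
  A=0, B=1, C=1, D=1, E=0
  A=1, B=0, C=1, D=0, E=0
  A=1, B=1, C=1, D=1, E=0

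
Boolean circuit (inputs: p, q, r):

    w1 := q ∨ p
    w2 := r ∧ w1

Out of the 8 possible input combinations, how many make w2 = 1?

3

w2 = r ∧ w1 must be 1, so both r = 1 and w1 = 1.
w1 = q ∨ p must be 1, so at least one of q, p is 1.
Satisfying assignments:
  p=0, q=1, r=1
  p=1, q=0, r=1
  p=1, q=1, r=1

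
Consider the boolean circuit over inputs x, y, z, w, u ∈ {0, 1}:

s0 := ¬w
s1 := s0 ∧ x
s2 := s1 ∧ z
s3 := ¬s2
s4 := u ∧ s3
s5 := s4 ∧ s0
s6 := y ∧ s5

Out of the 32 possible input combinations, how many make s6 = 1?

s6 = y ∧ s5 must be 1, so both y = 1 and s5 = 1.
s5 = s4 ∧ s0 must be 1, so both s4 = 1 and s0 = 1.
s4 = u ∧ s3 must be 1, so both u = 1 and s3 = 1.
Satisfying assignments:
  x=0, y=1, z=0, w=0, u=1
  x=0, y=1, z=1, w=0, u=1
  x=1, y=1, z=0, w=0, u=1

3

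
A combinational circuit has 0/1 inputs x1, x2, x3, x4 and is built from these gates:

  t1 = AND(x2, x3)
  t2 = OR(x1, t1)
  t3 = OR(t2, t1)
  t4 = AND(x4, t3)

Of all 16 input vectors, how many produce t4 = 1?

5

t4 = AND(x4, t3) must be 1, so both x4 = 1 and t3 = 1.
Satisfying assignments:
  x1=0, x2=1, x3=1, x4=1
  x1=1, x2=0, x3=0, x4=1
  x1=1, x2=0, x3=1, x4=1
  x1=1, x2=1, x3=0, x4=1
  x1=1, x2=1, x3=1, x4=1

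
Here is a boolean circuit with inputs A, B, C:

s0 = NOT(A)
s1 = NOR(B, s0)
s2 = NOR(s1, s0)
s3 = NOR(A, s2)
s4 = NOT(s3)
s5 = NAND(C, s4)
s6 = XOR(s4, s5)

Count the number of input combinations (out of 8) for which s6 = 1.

6

s6 = XOR(s4, s5) must be 1, so s4 and s5 differ.
Satisfying assignments:
  A=0, B=0, C=0
  A=0, B=0, C=1
  A=0, B=1, C=0
  A=0, B=1, C=1
  A=1, B=0, C=1
  A=1, B=1, C=1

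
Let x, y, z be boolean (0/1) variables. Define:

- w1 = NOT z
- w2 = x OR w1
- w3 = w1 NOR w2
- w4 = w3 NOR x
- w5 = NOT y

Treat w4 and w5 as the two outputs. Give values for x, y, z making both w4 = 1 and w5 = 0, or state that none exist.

Check with x=0, y=1, z=0:
w1 = NOT z = NOT 0 = 1
w2 = x OR w1 = 0 OR 1 = 1
w3 = w1 NOR w2 = 1 NOR 1 = 0
w4 = w3 NOR x = 0 NOR 0 = 1
w5 = NOT y = NOT 1 = 0
So w4 = 1 and w5 = 0.

x=0, y=1, z=0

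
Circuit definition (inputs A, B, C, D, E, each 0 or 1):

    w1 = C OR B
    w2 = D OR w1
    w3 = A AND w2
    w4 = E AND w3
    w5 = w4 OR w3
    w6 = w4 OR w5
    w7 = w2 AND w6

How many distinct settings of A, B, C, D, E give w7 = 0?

w7 = w2 AND w6 must be 0, so at least one of w2, w6 is 0.
Enumerating the 32 input combinations, 18 give w7 = 0 and 14 give w7 = 1.

18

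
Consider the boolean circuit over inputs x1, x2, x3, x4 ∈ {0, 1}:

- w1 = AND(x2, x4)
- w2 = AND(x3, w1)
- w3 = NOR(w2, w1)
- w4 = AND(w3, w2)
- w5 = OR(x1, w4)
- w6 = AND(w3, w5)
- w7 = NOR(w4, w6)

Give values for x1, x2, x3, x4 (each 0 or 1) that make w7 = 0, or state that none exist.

x1=1, x2=0, x3=1, x4=1

Check with x1=1, x2=0, x3=1, x4=1:
w1 = AND(x2, x4) = AND(0, 1) = 0
w2 = AND(x3, w1) = AND(1, 0) = 0
w3 = NOR(w2, w1) = NOR(0, 0) = 1
w4 = AND(w3, w2) = AND(1, 0) = 0
w5 = OR(x1, w4) = OR(1, 0) = 1
w6 = AND(w3, w5) = AND(1, 1) = 1
w7 = NOR(w4, w6) = NOR(0, 1) = 0
So w7 = 0 as required.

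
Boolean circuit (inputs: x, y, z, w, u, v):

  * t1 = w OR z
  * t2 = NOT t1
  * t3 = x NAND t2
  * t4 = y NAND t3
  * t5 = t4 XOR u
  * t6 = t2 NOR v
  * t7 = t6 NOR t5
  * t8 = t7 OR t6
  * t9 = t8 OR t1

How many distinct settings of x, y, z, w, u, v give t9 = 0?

t9 = t8 OR t1 must be 0, so both t8 = 0 and t1 = 0.
t8 = t7 OR t6 must be 0, so both t7 = 0 and t6 = 0.
Enumerating the 64 input combinations, 8 give t9 = 0 and 56 give t9 = 1.

8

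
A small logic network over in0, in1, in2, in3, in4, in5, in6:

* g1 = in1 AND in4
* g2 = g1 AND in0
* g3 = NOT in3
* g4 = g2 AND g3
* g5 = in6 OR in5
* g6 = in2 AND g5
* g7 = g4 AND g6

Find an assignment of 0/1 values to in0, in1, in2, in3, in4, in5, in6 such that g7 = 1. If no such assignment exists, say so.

in0=1, in1=1, in2=1, in3=0, in4=1, in5=0, in6=1

g7 = g4 AND g6 must be 1, so both g4 = 1 and g6 = 1.
Check with in0=1, in1=1, in2=1, in3=0, in4=1, in5=0, in6=1:
g1 = in1 AND in4 = 1 AND 1 = 1
g2 = g1 AND in0 = 1 AND 1 = 1
g3 = NOT in3 = NOT 0 = 1
g4 = g2 AND g3 = 1 AND 1 = 1
g5 = in6 OR in5 = 1 OR 0 = 1
g6 = in2 AND g5 = 1 AND 1 = 1
g7 = g4 AND g6 = 1 AND 1 = 1
So g7 = 1 as required.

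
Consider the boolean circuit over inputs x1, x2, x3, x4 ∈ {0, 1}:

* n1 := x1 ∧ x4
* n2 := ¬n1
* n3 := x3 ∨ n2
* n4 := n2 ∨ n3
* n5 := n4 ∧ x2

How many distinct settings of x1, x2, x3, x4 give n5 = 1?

7

n5 = n4 ∧ x2 must be 1, so both n4 = 1 and x2 = 1.
n4 = n2 ∨ n3 must be 1, so at least one of n2, n3 is 1.
Enumerating the 16 input combinations, 7 give n5 = 1 and 9 give n5 = 0.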